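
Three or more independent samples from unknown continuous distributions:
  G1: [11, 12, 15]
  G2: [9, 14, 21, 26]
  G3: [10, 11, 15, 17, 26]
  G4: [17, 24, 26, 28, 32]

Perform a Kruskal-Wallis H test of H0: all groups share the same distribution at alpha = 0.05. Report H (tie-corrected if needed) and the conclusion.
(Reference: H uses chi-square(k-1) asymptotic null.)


Step 1: Combine all N = 17 observations and assign midranks.
sorted (value, group, rank): (9,G2,1), (10,G3,2), (11,G1,3.5), (11,G3,3.5), (12,G1,5), (14,G2,6), (15,G1,7.5), (15,G3,7.5), (17,G3,9.5), (17,G4,9.5), (21,G2,11), (24,G4,12), (26,G2,14), (26,G3,14), (26,G4,14), (28,G4,16), (32,G4,17)
Step 2: Sum ranks within each group.
R_1 = 16 (n_1 = 3)
R_2 = 32 (n_2 = 4)
R_3 = 36.5 (n_3 = 5)
R_4 = 68.5 (n_4 = 5)
Step 3: H = 12/(N(N+1)) * sum(R_i^2/n_i) - 3(N+1)
     = 12/(17*18) * (16^2/3 + 32^2/4 + 36.5^2/5 + 68.5^2/5) - 3*18
     = 0.039216 * 1546.23 - 54
     = 6.636601.
Step 4: Ties present; correction factor C = 1 - 42/(17^3 - 17) = 0.991422. Corrected H = 6.636601 / 0.991422 = 6.694026.
Step 5: Under H0, H ~ chi^2(3); p-value = 0.082317.
Step 6: alpha = 0.05. fail to reject H0.

H = 6.6940, df = 3, p = 0.082317, fail to reject H0.


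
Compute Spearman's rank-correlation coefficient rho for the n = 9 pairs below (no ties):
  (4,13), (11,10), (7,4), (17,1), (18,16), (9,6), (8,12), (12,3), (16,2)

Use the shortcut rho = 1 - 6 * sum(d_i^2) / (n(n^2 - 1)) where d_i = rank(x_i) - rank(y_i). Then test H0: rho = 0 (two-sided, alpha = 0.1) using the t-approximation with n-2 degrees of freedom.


Step 1: Rank x and y separately (midranks; no ties here).
rank(x): 4->1, 11->5, 7->2, 17->8, 18->9, 9->4, 8->3, 12->6, 16->7
rank(y): 13->8, 10->6, 4->4, 1->1, 16->9, 6->5, 12->7, 3->3, 2->2
Step 2: d_i = R_x(i) - R_y(i); compute d_i^2.
  (1-8)^2=49, (5-6)^2=1, (2-4)^2=4, (8-1)^2=49, (9-9)^2=0, (4-5)^2=1, (3-7)^2=16, (6-3)^2=9, (7-2)^2=25
sum(d^2) = 154.
Step 3: rho = 1 - 6*154 / (9*(9^2 - 1)) = 1 - 924/720 = -0.283333.
Step 4: Under H0, t = rho * sqrt((n-2)/(1-rho^2)) = -0.7817 ~ t(7).
Step 5: Two-sided p-value from the t-distribution with 7 df = 0.460030.
Step 6: alpha = 0.1. fail to reject H0.

rho = -0.2833, p = 0.460030, fail to reject H0 at alpha = 0.1.


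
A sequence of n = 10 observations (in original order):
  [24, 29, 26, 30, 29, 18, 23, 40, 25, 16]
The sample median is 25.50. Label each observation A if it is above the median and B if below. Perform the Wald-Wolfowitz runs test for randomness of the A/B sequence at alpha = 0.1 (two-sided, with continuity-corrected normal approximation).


Step 1: Compute median = 25.50; label A = above, B = below.
Labels in order: BAAAABBABB  (n_A = 5, n_B = 5)
Step 2: Count runs R = 5.
Step 3: Under H0 (random ordering), E[R] = 2*n_A*n_B/(n_A+n_B) + 1 = 2*5*5/10 + 1 = 6.0000.
        Var[R] = 2*n_A*n_B*(2*n_A*n_B - n_A - n_B) / ((n_A+n_B)^2 * (n_A+n_B-1)) = 2000/900 = 2.2222.
        SD[R] = 1.4907.
Step 4: Continuity-corrected z = (R + 0.5 - E[R]) / SD[R] = (5 + 0.5 - 6.0000) / 1.4907 = -0.3354.
Step 5: Two-sided p-value via normal approximation = 2*(1 - Phi(|z|)) = 0.737316.
Step 6: alpha = 0.1. fail to reject H0.

R = 5, z = -0.3354, p = 0.737316, fail to reject H0.


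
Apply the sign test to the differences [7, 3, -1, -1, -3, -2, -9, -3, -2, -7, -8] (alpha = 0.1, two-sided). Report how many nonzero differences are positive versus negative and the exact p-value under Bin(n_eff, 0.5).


Step 1: Discard zero differences. Original n = 11; n_eff = number of nonzero differences = 11.
Nonzero differences (with sign): +7, +3, -1, -1, -3, -2, -9, -3, -2, -7, -8
Step 2: Count signs: positive = 2, negative = 9.
Step 3: Under H0: P(positive) = 0.5, so the number of positives S ~ Bin(11, 0.5).
Step 4: Two-sided exact p-value = sum of Bin(11,0.5) probabilities at or below the observed probability = 0.065430.
Step 5: alpha = 0.1. reject H0.

n_eff = 11, pos = 2, neg = 9, p = 0.065430, reject H0.


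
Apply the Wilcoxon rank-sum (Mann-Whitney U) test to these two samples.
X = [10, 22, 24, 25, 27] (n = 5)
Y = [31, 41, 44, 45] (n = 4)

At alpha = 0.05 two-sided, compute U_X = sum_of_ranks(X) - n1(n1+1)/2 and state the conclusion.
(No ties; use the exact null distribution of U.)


Step 1: Combine and sort all 9 observations; assign midranks.
sorted (value, group): (10,X), (22,X), (24,X), (25,X), (27,X), (31,Y), (41,Y), (44,Y), (45,Y)
ranks: 10->1, 22->2, 24->3, 25->4, 27->5, 31->6, 41->7, 44->8, 45->9
Step 2: Rank sum for X: R1 = 1 + 2 + 3 + 4 + 5 = 15.
Step 3: U_X = R1 - n1(n1+1)/2 = 15 - 5*6/2 = 15 - 15 = 0.
       U_Y = n1*n2 - U_X = 20 - 0 = 20.
Step 4: No ties, so the exact null distribution of U (based on enumerating the C(9,5) = 126 equally likely rank assignments) gives the two-sided p-value.
Step 5: p-value = 0.015873; compare to alpha = 0.05. reject H0.

U_X = 0, p = 0.015873, reject H0 at alpha = 0.05.


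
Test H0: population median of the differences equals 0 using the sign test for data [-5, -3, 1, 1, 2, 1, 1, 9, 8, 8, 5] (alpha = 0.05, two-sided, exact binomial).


Step 1: Discard zero differences. Original n = 11; n_eff = number of nonzero differences = 11.
Nonzero differences (with sign): -5, -3, +1, +1, +2, +1, +1, +9, +8, +8, +5
Step 2: Count signs: positive = 9, negative = 2.
Step 3: Under H0: P(positive) = 0.5, so the number of positives S ~ Bin(11, 0.5).
Step 4: Two-sided exact p-value = sum of Bin(11,0.5) probabilities at or below the observed probability = 0.065430.
Step 5: alpha = 0.05. fail to reject H0.

n_eff = 11, pos = 9, neg = 2, p = 0.065430, fail to reject H0.


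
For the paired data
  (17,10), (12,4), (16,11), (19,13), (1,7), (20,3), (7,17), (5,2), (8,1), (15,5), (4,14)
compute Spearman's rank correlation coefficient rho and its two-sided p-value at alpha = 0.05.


Step 1: Rank x and y separately (midranks; no ties here).
rank(x): 17->9, 12->6, 16->8, 19->10, 1->1, 20->11, 7->4, 5->3, 8->5, 15->7, 4->2
rank(y): 10->7, 4->4, 11->8, 13->9, 7->6, 3->3, 17->11, 2->2, 1->1, 5->5, 14->10
Step 2: d_i = R_x(i) - R_y(i); compute d_i^2.
  (9-7)^2=4, (6-4)^2=4, (8-8)^2=0, (10-9)^2=1, (1-6)^2=25, (11-3)^2=64, (4-11)^2=49, (3-2)^2=1, (5-1)^2=16, (7-5)^2=4, (2-10)^2=64
sum(d^2) = 232.
Step 3: rho = 1 - 6*232 / (11*(11^2 - 1)) = 1 - 1392/1320 = -0.054545.
Step 4: Under H0, t = rho * sqrt((n-2)/(1-rho^2)) = -0.1639 ~ t(9).
Step 5: Two-sided p-value from the t-distribution with 9 df = 0.873447.
Step 6: alpha = 0.05. fail to reject H0.

rho = -0.0545, p = 0.873447, fail to reject H0 at alpha = 0.05.


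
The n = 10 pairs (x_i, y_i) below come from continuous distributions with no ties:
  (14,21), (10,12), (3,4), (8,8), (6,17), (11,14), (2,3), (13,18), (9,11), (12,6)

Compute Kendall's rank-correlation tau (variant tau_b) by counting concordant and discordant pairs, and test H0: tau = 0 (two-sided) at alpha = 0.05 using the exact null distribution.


Step 1: Enumerate the 45 unordered pairs (i,j) with i<j and classify each by sign(x_j-x_i) * sign(y_j-y_i).
  (1,2):dx=-4,dy=-9->C; (1,3):dx=-11,dy=-17->C; (1,4):dx=-6,dy=-13->C; (1,5):dx=-8,dy=-4->C
  (1,6):dx=-3,dy=-7->C; (1,7):dx=-12,dy=-18->C; (1,8):dx=-1,dy=-3->C; (1,9):dx=-5,dy=-10->C
  (1,10):dx=-2,dy=-15->C; (2,3):dx=-7,dy=-8->C; (2,4):dx=-2,dy=-4->C; (2,5):dx=-4,dy=+5->D
  (2,6):dx=+1,dy=+2->C; (2,7):dx=-8,dy=-9->C; (2,8):dx=+3,dy=+6->C; (2,9):dx=-1,dy=-1->C
  (2,10):dx=+2,dy=-6->D; (3,4):dx=+5,dy=+4->C; (3,5):dx=+3,dy=+13->C; (3,6):dx=+8,dy=+10->C
  (3,7):dx=-1,dy=-1->C; (3,8):dx=+10,dy=+14->C; (3,9):dx=+6,dy=+7->C; (3,10):dx=+9,dy=+2->C
  (4,5):dx=-2,dy=+9->D; (4,6):dx=+3,dy=+6->C; (4,7):dx=-6,dy=-5->C; (4,8):dx=+5,dy=+10->C
  (4,9):dx=+1,dy=+3->C; (4,10):dx=+4,dy=-2->D; (5,6):dx=+5,dy=-3->D; (5,7):dx=-4,dy=-14->C
  (5,8):dx=+7,dy=+1->C; (5,9):dx=+3,dy=-6->D; (5,10):dx=+6,dy=-11->D; (6,7):dx=-9,dy=-11->C
  (6,8):dx=+2,dy=+4->C; (6,9):dx=-2,dy=-3->C; (6,10):dx=+1,dy=-8->D; (7,8):dx=+11,dy=+15->C
  (7,9):dx=+7,dy=+8->C; (7,10):dx=+10,dy=+3->C; (8,9):dx=-4,dy=-7->C; (8,10):dx=-1,dy=-12->C
  (9,10):dx=+3,dy=-5->D
Step 2: C = 36, D = 9, total pairs = 45.
Step 3: tau = (C - D)/(n(n-1)/2) = (36 - 9)/45 = 0.600000.
Step 4: Exact two-sided p-value (enumerate n! = 3628800 permutations of y under H0): p = 0.016666.
Step 5: alpha = 0.05. reject H0.

tau_b = 0.6000 (C=36, D=9), p = 0.016666, reject H0.


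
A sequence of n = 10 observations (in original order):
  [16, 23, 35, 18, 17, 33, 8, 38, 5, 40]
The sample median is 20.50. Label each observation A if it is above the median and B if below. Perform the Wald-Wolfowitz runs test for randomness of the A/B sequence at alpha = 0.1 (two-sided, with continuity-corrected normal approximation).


Step 1: Compute median = 20.50; label A = above, B = below.
Labels in order: BAABBABABA  (n_A = 5, n_B = 5)
Step 2: Count runs R = 8.
Step 3: Under H0 (random ordering), E[R] = 2*n_A*n_B/(n_A+n_B) + 1 = 2*5*5/10 + 1 = 6.0000.
        Var[R] = 2*n_A*n_B*(2*n_A*n_B - n_A - n_B) / ((n_A+n_B)^2 * (n_A+n_B-1)) = 2000/900 = 2.2222.
        SD[R] = 1.4907.
Step 4: Continuity-corrected z = (R - 0.5 - E[R]) / SD[R] = (8 - 0.5 - 6.0000) / 1.4907 = 1.0062.
Step 5: Two-sided p-value via normal approximation = 2*(1 - Phi(|z|)) = 0.314305.
Step 6: alpha = 0.1. fail to reject H0.

R = 8, z = 1.0062, p = 0.314305, fail to reject H0.


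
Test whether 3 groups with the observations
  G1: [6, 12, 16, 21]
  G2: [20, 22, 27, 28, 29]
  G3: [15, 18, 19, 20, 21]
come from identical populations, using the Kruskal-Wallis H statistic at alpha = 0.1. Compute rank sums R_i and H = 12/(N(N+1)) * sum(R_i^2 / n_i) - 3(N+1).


Step 1: Combine all N = 14 observations and assign midranks.
sorted (value, group, rank): (6,G1,1), (12,G1,2), (15,G3,3), (16,G1,4), (18,G3,5), (19,G3,6), (20,G2,7.5), (20,G3,7.5), (21,G1,9.5), (21,G3,9.5), (22,G2,11), (27,G2,12), (28,G2,13), (29,G2,14)
Step 2: Sum ranks within each group.
R_1 = 16.5 (n_1 = 4)
R_2 = 57.5 (n_2 = 5)
R_3 = 31 (n_3 = 5)
Step 3: H = 12/(N(N+1)) * sum(R_i^2/n_i) - 3(N+1)
     = 12/(14*15) * (16.5^2/4 + 57.5^2/5 + 31^2/5) - 3*15
     = 0.057143 * 921.513 - 45
     = 7.657857.
Step 4: Ties present; correction factor C = 1 - 12/(14^3 - 14) = 0.995604. Corrected H = 7.657857 / 0.995604 = 7.691667.
Step 5: Under H0, H ~ chi^2(2); p-value = 0.021369.
Step 6: alpha = 0.1. reject H0.

H = 7.6917, df = 2, p = 0.021369, reject H0.


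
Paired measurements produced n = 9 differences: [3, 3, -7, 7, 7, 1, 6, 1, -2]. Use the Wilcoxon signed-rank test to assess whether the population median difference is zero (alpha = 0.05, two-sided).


Step 1: Drop any zero differences (none here) and take |d_i|.
|d| = [3, 3, 7, 7, 7, 1, 6, 1, 2]
Step 2: Midrank |d_i| (ties get averaged ranks).
ranks: |3|->4.5, |3|->4.5, |7|->8, |7|->8, |7|->8, |1|->1.5, |6|->6, |1|->1.5, |2|->3
Step 3: Attach original signs; sum ranks with positive sign and with negative sign.
W+ = 4.5 + 4.5 + 8 + 8 + 1.5 + 6 + 1.5 = 34
W- = 8 + 3 = 11
(Check: W+ + W- = 45 should equal n(n+1)/2 = 45.)
Step 4: Test statistic W = min(W+, W-) = 11.
Step 5: Ties in |d|, so use the tie-corrected normal approximation.
        E[W] = n(n+1)/4 = 9*10/4 = 22.5.
        Tie groups: |d|=1 (t=2), |d|=3 (t=2), |d|=7 (t=3); sum(t^3 - t) = 36.
        Var[W] = n(n+1)(2n+1)/24 - sum(t^3-t)/48 = 1710/24 - 36/48 = 70.5.
        z = (W - E[W]) / sqrt(Var[W]) = (11 - 22.5) / 8.3964 = -1.3696.
        Two-sided p = 2*Phi(z) = 0.170802.
Step 6: alpha = 0.05. fail to reject H0.

W+ = 34, W- = 11, W = min = 11, p = 0.170802, fail to reject H0.


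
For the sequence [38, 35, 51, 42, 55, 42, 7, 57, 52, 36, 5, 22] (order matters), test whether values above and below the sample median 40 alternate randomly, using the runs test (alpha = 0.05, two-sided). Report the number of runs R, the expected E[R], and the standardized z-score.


Step 1: Compute median = 40; label A = above, B = below.
Labels in order: BBAAAABAABBB  (n_A = 6, n_B = 6)
Step 2: Count runs R = 5.
Step 3: Under H0 (random ordering), E[R] = 2*n_A*n_B/(n_A+n_B) + 1 = 2*6*6/12 + 1 = 7.0000.
        Var[R] = 2*n_A*n_B*(2*n_A*n_B - n_A - n_B) / ((n_A+n_B)^2 * (n_A+n_B-1)) = 4320/1584 = 2.7273.
        SD[R] = 1.6514.
Step 4: Continuity-corrected z = (R + 0.5 - E[R]) / SD[R] = (5 + 0.5 - 7.0000) / 1.6514 = -0.9083.
Step 5: Two-sided p-value via normal approximation = 2*(1 - Phi(|z|)) = 0.363722.
Step 6: alpha = 0.05. fail to reject H0.

R = 5, z = -0.9083, p = 0.363722, fail to reject H0.


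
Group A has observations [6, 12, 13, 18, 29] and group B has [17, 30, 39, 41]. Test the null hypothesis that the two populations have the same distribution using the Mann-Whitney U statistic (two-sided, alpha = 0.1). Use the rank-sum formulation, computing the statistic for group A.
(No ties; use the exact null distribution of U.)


Step 1: Combine and sort all 9 observations; assign midranks.
sorted (value, group): (6,X), (12,X), (13,X), (17,Y), (18,X), (29,X), (30,Y), (39,Y), (41,Y)
ranks: 6->1, 12->2, 13->3, 17->4, 18->5, 29->6, 30->7, 39->8, 41->9
Step 2: Rank sum for X: R1 = 1 + 2 + 3 + 5 + 6 = 17.
Step 3: U_X = R1 - n1(n1+1)/2 = 17 - 5*6/2 = 17 - 15 = 2.
       U_Y = n1*n2 - U_X = 20 - 2 = 18.
Step 4: No ties, so the exact null distribution of U (based on enumerating the C(9,5) = 126 equally likely rank assignments) gives the two-sided p-value.
Step 5: p-value = 0.063492; compare to alpha = 0.1. reject H0.

U_X = 2, p = 0.063492, reject H0 at alpha = 0.1.


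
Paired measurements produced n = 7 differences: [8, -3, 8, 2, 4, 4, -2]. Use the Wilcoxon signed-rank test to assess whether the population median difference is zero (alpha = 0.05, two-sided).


Step 1: Drop any zero differences (none here) and take |d_i|.
|d| = [8, 3, 8, 2, 4, 4, 2]
Step 2: Midrank |d_i| (ties get averaged ranks).
ranks: |8|->6.5, |3|->3, |8|->6.5, |2|->1.5, |4|->4.5, |4|->4.5, |2|->1.5
Step 3: Attach original signs; sum ranks with positive sign and with negative sign.
W+ = 6.5 + 6.5 + 1.5 + 4.5 + 4.5 = 23.5
W- = 3 + 1.5 = 4.5
(Check: W+ + W- = 28 should equal n(n+1)/2 = 28.)
Step 4: Test statistic W = min(W+, W-) = 4.5.
Step 5: Ties in |d|, so use the tie-corrected normal approximation.
        E[W] = n(n+1)/4 = 7*8/4 = 14.
        Tie groups: |d|=2 (t=2), |d|=4 (t=2), |d|=8 (t=2); sum(t^3 - t) = 18.
        Var[W] = n(n+1)(2n+1)/24 - sum(t^3-t)/48 = 840/24 - 18/48 = 34.625.
        z = (W - E[W]) / sqrt(Var[W]) = (4.5 - 14) / 5.8843 = -1.6145.
        Two-sided p = 2*Phi(z) = 0.106427.
Step 6: alpha = 0.05. fail to reject H0.

W+ = 23.5, W- = 4.5, W = min = 4.5, p = 0.106427, fail to reject H0.


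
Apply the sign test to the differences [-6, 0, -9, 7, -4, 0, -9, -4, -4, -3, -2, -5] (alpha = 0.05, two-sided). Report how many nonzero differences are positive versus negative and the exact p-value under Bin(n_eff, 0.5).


Step 1: Discard zero differences. Original n = 12; n_eff = number of nonzero differences = 10.
Nonzero differences (with sign): -6, -9, +7, -4, -9, -4, -4, -3, -2, -5
Step 2: Count signs: positive = 1, negative = 9.
Step 3: Under H0: P(positive) = 0.5, so the number of positives S ~ Bin(10, 0.5).
Step 4: Two-sided exact p-value = sum of Bin(10,0.5) probabilities at or below the observed probability = 0.021484.
Step 5: alpha = 0.05. reject H0.

n_eff = 10, pos = 1, neg = 9, p = 0.021484, reject H0.


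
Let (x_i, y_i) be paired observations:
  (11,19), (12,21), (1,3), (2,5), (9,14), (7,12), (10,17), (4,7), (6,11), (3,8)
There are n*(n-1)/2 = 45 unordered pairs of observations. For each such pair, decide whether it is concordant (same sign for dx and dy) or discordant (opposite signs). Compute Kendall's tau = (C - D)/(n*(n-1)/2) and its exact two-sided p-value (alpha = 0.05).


Step 1: Enumerate the 45 unordered pairs (i,j) with i<j and classify each by sign(x_j-x_i) * sign(y_j-y_i).
  (1,2):dx=+1,dy=+2->C; (1,3):dx=-10,dy=-16->C; (1,4):dx=-9,dy=-14->C; (1,5):dx=-2,dy=-5->C
  (1,6):dx=-4,dy=-7->C; (1,7):dx=-1,dy=-2->C; (1,8):dx=-7,dy=-12->C; (1,9):dx=-5,dy=-8->C
  (1,10):dx=-8,dy=-11->C; (2,3):dx=-11,dy=-18->C; (2,4):dx=-10,dy=-16->C; (2,5):dx=-3,dy=-7->C
  (2,6):dx=-5,dy=-9->C; (2,7):dx=-2,dy=-4->C; (2,8):dx=-8,dy=-14->C; (2,9):dx=-6,dy=-10->C
  (2,10):dx=-9,dy=-13->C; (3,4):dx=+1,dy=+2->C; (3,5):dx=+8,dy=+11->C; (3,6):dx=+6,dy=+9->C
  (3,7):dx=+9,dy=+14->C; (3,8):dx=+3,dy=+4->C; (3,9):dx=+5,dy=+8->C; (3,10):dx=+2,dy=+5->C
  (4,5):dx=+7,dy=+9->C; (4,6):dx=+5,dy=+7->C; (4,7):dx=+8,dy=+12->C; (4,8):dx=+2,dy=+2->C
  (4,9):dx=+4,dy=+6->C; (4,10):dx=+1,dy=+3->C; (5,6):dx=-2,dy=-2->C; (5,7):dx=+1,dy=+3->C
  (5,8):dx=-5,dy=-7->C; (5,9):dx=-3,dy=-3->C; (5,10):dx=-6,dy=-6->C; (6,7):dx=+3,dy=+5->C
  (6,8):dx=-3,dy=-5->C; (6,9):dx=-1,dy=-1->C; (6,10):dx=-4,dy=-4->C; (7,8):dx=-6,dy=-10->C
  (7,9):dx=-4,dy=-6->C; (7,10):dx=-7,dy=-9->C; (8,9):dx=+2,dy=+4->C; (8,10):dx=-1,dy=+1->D
  (9,10):dx=-3,dy=-3->C
Step 2: C = 44, D = 1, total pairs = 45.
Step 3: tau = (C - D)/(n(n-1)/2) = (44 - 1)/45 = 0.955556.
Step 4: Exact two-sided p-value (enumerate n! = 3628800 permutations of y under H0): p = 0.000006.
Step 5: alpha = 0.05. reject H0.

tau_b = 0.9556 (C=44, D=1), p = 0.000006, reject H0.


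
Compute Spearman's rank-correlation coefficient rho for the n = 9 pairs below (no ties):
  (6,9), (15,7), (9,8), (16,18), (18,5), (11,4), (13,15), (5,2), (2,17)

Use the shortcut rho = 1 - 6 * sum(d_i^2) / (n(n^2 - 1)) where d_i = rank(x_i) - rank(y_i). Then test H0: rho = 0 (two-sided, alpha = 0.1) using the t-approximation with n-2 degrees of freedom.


Step 1: Rank x and y separately (midranks; no ties here).
rank(x): 6->3, 15->7, 9->4, 16->8, 18->9, 11->5, 13->6, 5->2, 2->1
rank(y): 9->6, 7->4, 8->5, 18->9, 5->3, 4->2, 15->7, 2->1, 17->8
Step 2: d_i = R_x(i) - R_y(i); compute d_i^2.
  (3-6)^2=9, (7-4)^2=9, (4-5)^2=1, (8-9)^2=1, (9-3)^2=36, (5-2)^2=9, (6-7)^2=1, (2-1)^2=1, (1-8)^2=49
sum(d^2) = 116.
Step 3: rho = 1 - 6*116 / (9*(9^2 - 1)) = 1 - 696/720 = 0.033333.
Step 4: Under H0, t = rho * sqrt((n-2)/(1-rho^2)) = 0.0882 ~ t(7).
Step 5: Two-sided p-value from the t-distribution with 7 df = 0.932157.
Step 6: alpha = 0.1. fail to reject H0.

rho = 0.0333, p = 0.932157, fail to reject H0 at alpha = 0.1.


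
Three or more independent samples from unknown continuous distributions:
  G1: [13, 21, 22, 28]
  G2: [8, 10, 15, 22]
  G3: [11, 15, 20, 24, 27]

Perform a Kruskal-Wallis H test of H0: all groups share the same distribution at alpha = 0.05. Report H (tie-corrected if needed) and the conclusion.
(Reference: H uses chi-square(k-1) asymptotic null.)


Step 1: Combine all N = 13 observations and assign midranks.
sorted (value, group, rank): (8,G2,1), (10,G2,2), (11,G3,3), (13,G1,4), (15,G2,5.5), (15,G3,5.5), (20,G3,7), (21,G1,8), (22,G1,9.5), (22,G2,9.5), (24,G3,11), (27,G3,12), (28,G1,13)
Step 2: Sum ranks within each group.
R_1 = 34.5 (n_1 = 4)
R_2 = 18 (n_2 = 4)
R_3 = 38.5 (n_3 = 5)
Step 3: H = 12/(N(N+1)) * sum(R_i^2/n_i) - 3(N+1)
     = 12/(13*14) * (34.5^2/4 + 18^2/4 + 38.5^2/5) - 3*14
     = 0.065934 * 675.013 - 42
     = 2.506319.
Step 4: Ties present; correction factor C = 1 - 12/(13^3 - 13) = 0.994505. Corrected H = 2.506319 / 0.994505 = 2.520166.
Step 5: Under H0, H ~ chi^2(2); p-value = 0.283631.
Step 6: alpha = 0.05. fail to reject H0.

H = 2.5202, df = 2, p = 0.283631, fail to reject H0.


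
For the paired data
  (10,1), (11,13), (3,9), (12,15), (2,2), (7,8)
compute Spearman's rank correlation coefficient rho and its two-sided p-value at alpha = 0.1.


Step 1: Rank x and y separately (midranks; no ties here).
rank(x): 10->4, 11->5, 3->2, 12->6, 2->1, 7->3
rank(y): 1->1, 13->5, 9->4, 15->6, 2->2, 8->3
Step 2: d_i = R_x(i) - R_y(i); compute d_i^2.
  (4-1)^2=9, (5-5)^2=0, (2-4)^2=4, (6-6)^2=0, (1-2)^2=1, (3-3)^2=0
sum(d^2) = 14.
Step 3: rho = 1 - 6*14 / (6*(6^2 - 1)) = 1 - 84/210 = 0.600000.
Step 4: Under H0, t = rho * sqrt((n-2)/(1-rho^2)) = 1.5000 ~ t(4).
Step 5: Two-sided p-value from the t-distribution with 4 df = 0.208000.
Step 6: alpha = 0.1. fail to reject H0.

rho = 0.6000, p = 0.208000, fail to reject H0 at alpha = 0.1.


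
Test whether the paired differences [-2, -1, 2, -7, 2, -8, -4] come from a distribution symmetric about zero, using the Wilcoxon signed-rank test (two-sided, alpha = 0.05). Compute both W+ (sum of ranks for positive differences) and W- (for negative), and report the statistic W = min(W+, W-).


Step 1: Drop any zero differences (none here) and take |d_i|.
|d| = [2, 1, 2, 7, 2, 8, 4]
Step 2: Midrank |d_i| (ties get averaged ranks).
ranks: |2|->3, |1|->1, |2|->3, |7|->6, |2|->3, |8|->7, |4|->5
Step 3: Attach original signs; sum ranks with positive sign and with negative sign.
W+ = 3 + 3 = 6
W- = 3 + 1 + 6 + 7 + 5 = 22
(Check: W+ + W- = 28 should equal n(n+1)/2 = 28.)
Step 4: Test statistic W = min(W+, W-) = 6.
Step 5: Ties in |d|, so use the tie-corrected normal approximation.
        E[W] = n(n+1)/4 = 7*8/4 = 14.
        Tie groups: |d|=2 (t=3); sum(t^3 - t) = 24.
        Var[W] = n(n+1)(2n+1)/24 - sum(t^3-t)/48 = 840/24 - 24/48 = 34.5.
        z = (W - E[W]) / sqrt(Var[W]) = (6 - 14) / 5.8737 = -1.3620.
        Two-sided p = 2*Phi(z) = 0.173195.
Step 6: alpha = 0.05. fail to reject H0.

W+ = 6, W- = 22, W = min = 6, p = 0.173195, fail to reject H0.


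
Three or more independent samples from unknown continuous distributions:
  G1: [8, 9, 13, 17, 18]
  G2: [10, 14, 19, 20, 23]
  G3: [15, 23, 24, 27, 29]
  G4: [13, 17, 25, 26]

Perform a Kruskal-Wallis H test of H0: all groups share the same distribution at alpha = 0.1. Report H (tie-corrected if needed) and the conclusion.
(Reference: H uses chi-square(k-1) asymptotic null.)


Step 1: Combine all N = 19 observations and assign midranks.
sorted (value, group, rank): (8,G1,1), (9,G1,2), (10,G2,3), (13,G1,4.5), (13,G4,4.5), (14,G2,6), (15,G3,7), (17,G1,8.5), (17,G4,8.5), (18,G1,10), (19,G2,11), (20,G2,12), (23,G2,13.5), (23,G3,13.5), (24,G3,15), (25,G4,16), (26,G4,17), (27,G3,18), (29,G3,19)
Step 2: Sum ranks within each group.
R_1 = 26 (n_1 = 5)
R_2 = 45.5 (n_2 = 5)
R_3 = 72.5 (n_3 = 5)
R_4 = 46 (n_4 = 4)
Step 3: H = 12/(N(N+1)) * sum(R_i^2/n_i) - 3(N+1)
     = 12/(19*20) * (26^2/5 + 45.5^2/5 + 72.5^2/5 + 46^2/4) - 3*20
     = 0.031579 * 2129.5 - 60
     = 7.247368.
Step 4: Ties present; correction factor C = 1 - 18/(19^3 - 19) = 0.997368. Corrected H = 7.247368 / 0.997368 = 7.266491.
Step 5: Under H0, H ~ chi^2(3); p-value = 0.063872.
Step 6: alpha = 0.1. reject H0.

H = 7.2665, df = 3, p = 0.063872, reject H0.


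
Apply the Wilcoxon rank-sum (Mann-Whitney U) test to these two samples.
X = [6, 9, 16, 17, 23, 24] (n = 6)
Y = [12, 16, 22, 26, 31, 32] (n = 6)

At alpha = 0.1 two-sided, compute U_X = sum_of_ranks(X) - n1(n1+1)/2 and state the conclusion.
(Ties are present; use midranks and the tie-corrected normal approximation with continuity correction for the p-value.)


Step 1: Combine and sort all 12 observations; assign midranks.
sorted (value, group): (6,X), (9,X), (12,Y), (16,X), (16,Y), (17,X), (22,Y), (23,X), (24,X), (26,Y), (31,Y), (32,Y)
ranks: 6->1, 9->2, 12->3, 16->4.5, 16->4.5, 17->6, 22->7, 23->8, 24->9, 26->10, 31->11, 32->12
Step 2: Rank sum for X: R1 = 1 + 2 + 4.5 + 6 + 8 + 9 = 30.5.
Step 3: U_X = R1 - n1(n1+1)/2 = 30.5 - 6*7/2 = 30.5 - 21 = 9.5.
       U_Y = n1*n2 - U_X = 36 - 9.5 = 26.5.
Step 4: Ties are present, so use the tie-corrected normal approximation (with continuity correction) for the p-value.
Step 5: p-value = 0.199397; compare to alpha = 0.1. fail to reject H0.

U_X = 9.5, p = 0.199397, fail to reject H0 at alpha = 0.1.


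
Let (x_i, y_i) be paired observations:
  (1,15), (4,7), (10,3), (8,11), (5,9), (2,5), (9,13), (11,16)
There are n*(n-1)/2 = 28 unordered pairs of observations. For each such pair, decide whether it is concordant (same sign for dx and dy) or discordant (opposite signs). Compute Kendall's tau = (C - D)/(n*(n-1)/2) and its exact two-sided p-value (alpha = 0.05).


Step 1: Enumerate the 28 unordered pairs (i,j) with i<j and classify each by sign(x_j-x_i) * sign(y_j-y_i).
  (1,2):dx=+3,dy=-8->D; (1,3):dx=+9,dy=-12->D; (1,4):dx=+7,dy=-4->D; (1,5):dx=+4,dy=-6->D
  (1,6):dx=+1,dy=-10->D; (1,7):dx=+8,dy=-2->D; (1,8):dx=+10,dy=+1->C; (2,3):dx=+6,dy=-4->D
  (2,4):dx=+4,dy=+4->C; (2,5):dx=+1,dy=+2->C; (2,6):dx=-2,dy=-2->C; (2,7):dx=+5,dy=+6->C
  (2,8):dx=+7,dy=+9->C; (3,4):dx=-2,dy=+8->D; (3,5):dx=-5,dy=+6->D; (3,6):dx=-8,dy=+2->D
  (3,7):dx=-1,dy=+10->D; (3,8):dx=+1,dy=+13->C; (4,5):dx=-3,dy=-2->C; (4,6):dx=-6,dy=-6->C
  (4,7):dx=+1,dy=+2->C; (4,8):dx=+3,dy=+5->C; (5,6):dx=-3,dy=-4->C; (5,7):dx=+4,dy=+4->C
  (5,8):dx=+6,dy=+7->C; (6,7):dx=+7,dy=+8->C; (6,8):dx=+9,dy=+11->C; (7,8):dx=+2,dy=+3->C
Step 2: C = 17, D = 11, total pairs = 28.
Step 3: tau = (C - D)/(n(n-1)/2) = (17 - 11)/28 = 0.214286.
Step 4: Exact two-sided p-value (enumerate n! = 40320 permutations of y under H0): p = 0.548413.
Step 5: alpha = 0.05. fail to reject H0.

tau_b = 0.2143 (C=17, D=11), p = 0.548413, fail to reject H0.


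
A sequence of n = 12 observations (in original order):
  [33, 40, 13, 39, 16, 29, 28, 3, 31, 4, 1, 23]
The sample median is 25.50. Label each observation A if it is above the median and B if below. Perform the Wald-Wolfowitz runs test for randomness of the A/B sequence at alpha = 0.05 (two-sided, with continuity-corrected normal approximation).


Step 1: Compute median = 25.50; label A = above, B = below.
Labels in order: AABABAABABBB  (n_A = 6, n_B = 6)
Step 2: Count runs R = 8.
Step 3: Under H0 (random ordering), E[R] = 2*n_A*n_B/(n_A+n_B) + 1 = 2*6*6/12 + 1 = 7.0000.
        Var[R] = 2*n_A*n_B*(2*n_A*n_B - n_A - n_B) / ((n_A+n_B)^2 * (n_A+n_B-1)) = 4320/1584 = 2.7273.
        SD[R] = 1.6514.
Step 4: Continuity-corrected z = (R - 0.5 - E[R]) / SD[R] = (8 - 0.5 - 7.0000) / 1.6514 = 0.3028.
Step 5: Two-sided p-value via normal approximation = 2*(1 - Phi(|z|)) = 0.762069.
Step 6: alpha = 0.05. fail to reject H0.

R = 8, z = 0.3028, p = 0.762069, fail to reject H0.


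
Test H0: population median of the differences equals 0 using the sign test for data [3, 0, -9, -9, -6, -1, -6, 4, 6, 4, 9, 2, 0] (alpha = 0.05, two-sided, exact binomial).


Step 1: Discard zero differences. Original n = 13; n_eff = number of nonzero differences = 11.
Nonzero differences (with sign): +3, -9, -9, -6, -1, -6, +4, +6, +4, +9, +2
Step 2: Count signs: positive = 6, negative = 5.
Step 3: Under H0: P(positive) = 0.5, so the number of positives S ~ Bin(11, 0.5).
Step 4: Two-sided exact p-value = sum of Bin(11,0.5) probabilities at or below the observed probability = 1.000000.
Step 5: alpha = 0.05. fail to reject H0.

n_eff = 11, pos = 6, neg = 5, p = 1.000000, fail to reject H0.


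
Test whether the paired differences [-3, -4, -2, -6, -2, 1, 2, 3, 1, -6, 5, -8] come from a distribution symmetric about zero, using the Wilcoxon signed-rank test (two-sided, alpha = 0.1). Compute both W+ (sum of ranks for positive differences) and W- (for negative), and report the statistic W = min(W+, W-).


Step 1: Drop any zero differences (none here) and take |d_i|.
|d| = [3, 4, 2, 6, 2, 1, 2, 3, 1, 6, 5, 8]
Step 2: Midrank |d_i| (ties get averaged ranks).
ranks: |3|->6.5, |4|->8, |2|->4, |6|->10.5, |2|->4, |1|->1.5, |2|->4, |3|->6.5, |1|->1.5, |6|->10.5, |5|->9, |8|->12
Step 3: Attach original signs; sum ranks with positive sign and with negative sign.
W+ = 1.5 + 4 + 6.5 + 1.5 + 9 = 22.5
W- = 6.5 + 8 + 4 + 10.5 + 4 + 10.5 + 12 = 55.5
(Check: W+ + W- = 78 should equal n(n+1)/2 = 78.)
Step 4: Test statistic W = min(W+, W-) = 22.5.
Step 5: Ties in |d|, so use the tie-corrected normal approximation.
        E[W] = n(n+1)/4 = 12*13/4 = 39.
        Tie groups: |d|=1 (t=2), |d|=2 (t=3), |d|=3 (t=2), |d|=6 (t=2); sum(t^3 - t) = 42.
        Var[W] = n(n+1)(2n+1)/24 - sum(t^3-t)/48 = 3900/24 - 42/48 = 161.625.
        z = (W - E[W]) / sqrt(Var[W]) = (22.5 - 39) / 12.7132 = -1.2979.
        Two-sided p = 2*Phi(z) = 0.194334.
Step 6: alpha = 0.1. fail to reject H0.

W+ = 22.5, W- = 55.5, W = min = 22.5, p = 0.194334, fail to reject H0.


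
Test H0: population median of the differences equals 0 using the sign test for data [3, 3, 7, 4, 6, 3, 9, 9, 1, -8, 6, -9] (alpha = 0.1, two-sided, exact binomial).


Step 1: Discard zero differences. Original n = 12; n_eff = number of nonzero differences = 12.
Nonzero differences (with sign): +3, +3, +7, +4, +6, +3, +9, +9, +1, -8, +6, -9
Step 2: Count signs: positive = 10, negative = 2.
Step 3: Under H0: P(positive) = 0.5, so the number of positives S ~ Bin(12, 0.5).
Step 4: Two-sided exact p-value = sum of Bin(12,0.5) probabilities at or below the observed probability = 0.038574.
Step 5: alpha = 0.1. reject H0.

n_eff = 12, pos = 10, neg = 2, p = 0.038574, reject H0.


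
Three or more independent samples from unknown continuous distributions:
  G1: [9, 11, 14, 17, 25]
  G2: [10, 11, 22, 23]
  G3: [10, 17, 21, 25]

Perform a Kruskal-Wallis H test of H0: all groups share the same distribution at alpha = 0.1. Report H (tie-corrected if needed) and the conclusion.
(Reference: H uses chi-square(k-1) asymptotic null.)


Step 1: Combine all N = 13 observations and assign midranks.
sorted (value, group, rank): (9,G1,1), (10,G2,2.5), (10,G3,2.5), (11,G1,4.5), (11,G2,4.5), (14,G1,6), (17,G1,7.5), (17,G3,7.5), (21,G3,9), (22,G2,10), (23,G2,11), (25,G1,12.5), (25,G3,12.5)
Step 2: Sum ranks within each group.
R_1 = 31.5 (n_1 = 5)
R_2 = 28 (n_2 = 4)
R_3 = 31.5 (n_3 = 4)
Step 3: H = 12/(N(N+1)) * sum(R_i^2/n_i) - 3(N+1)
     = 12/(13*14) * (31.5^2/5 + 28^2/4 + 31.5^2/4) - 3*14
     = 0.065934 * 642.513 - 42
     = 0.363462.
Step 4: Ties present; correction factor C = 1 - 24/(13^3 - 13) = 0.989011. Corrected H = 0.363462 / 0.989011 = 0.367500.
Step 5: Under H0, H ~ chi^2(2); p-value = 0.832144.
Step 6: alpha = 0.1. fail to reject H0.

H = 0.3675, df = 2, p = 0.832144, fail to reject H0.


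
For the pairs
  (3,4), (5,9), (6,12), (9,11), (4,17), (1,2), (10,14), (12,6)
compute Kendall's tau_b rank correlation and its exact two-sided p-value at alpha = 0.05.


Step 1: Enumerate the 28 unordered pairs (i,j) with i<j and classify each by sign(x_j-x_i) * sign(y_j-y_i).
  (1,2):dx=+2,dy=+5->C; (1,3):dx=+3,dy=+8->C; (1,4):dx=+6,dy=+7->C; (1,5):dx=+1,dy=+13->C
  (1,6):dx=-2,dy=-2->C; (1,7):dx=+7,dy=+10->C; (1,8):dx=+9,dy=+2->C; (2,3):dx=+1,dy=+3->C
  (2,4):dx=+4,dy=+2->C; (2,5):dx=-1,dy=+8->D; (2,6):dx=-4,dy=-7->C; (2,7):dx=+5,dy=+5->C
  (2,8):dx=+7,dy=-3->D; (3,4):dx=+3,dy=-1->D; (3,5):dx=-2,dy=+5->D; (3,6):dx=-5,dy=-10->C
  (3,7):dx=+4,dy=+2->C; (3,8):dx=+6,dy=-6->D; (4,5):dx=-5,dy=+6->D; (4,6):dx=-8,dy=-9->C
  (4,7):dx=+1,dy=+3->C; (4,8):dx=+3,dy=-5->D; (5,6):dx=-3,dy=-15->C; (5,7):dx=+6,dy=-3->D
  (5,8):dx=+8,dy=-11->D; (6,7):dx=+9,dy=+12->C; (6,8):dx=+11,dy=+4->C; (7,8):dx=+2,dy=-8->D
Step 2: C = 18, D = 10, total pairs = 28.
Step 3: tau = (C - D)/(n(n-1)/2) = (18 - 10)/28 = 0.285714.
Step 4: Exact two-sided p-value (enumerate n! = 40320 permutations of y under H0): p = 0.398760.
Step 5: alpha = 0.05. fail to reject H0.

tau_b = 0.2857 (C=18, D=10), p = 0.398760, fail to reject H0.


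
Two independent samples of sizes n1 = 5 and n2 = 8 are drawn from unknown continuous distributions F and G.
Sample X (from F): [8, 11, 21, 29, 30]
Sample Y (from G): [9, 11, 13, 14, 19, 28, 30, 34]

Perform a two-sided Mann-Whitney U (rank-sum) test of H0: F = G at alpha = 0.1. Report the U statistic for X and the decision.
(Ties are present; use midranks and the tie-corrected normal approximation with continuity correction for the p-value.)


Step 1: Combine and sort all 13 observations; assign midranks.
sorted (value, group): (8,X), (9,Y), (11,X), (11,Y), (13,Y), (14,Y), (19,Y), (21,X), (28,Y), (29,X), (30,X), (30,Y), (34,Y)
ranks: 8->1, 9->2, 11->3.5, 11->3.5, 13->5, 14->6, 19->7, 21->8, 28->9, 29->10, 30->11.5, 30->11.5, 34->13
Step 2: Rank sum for X: R1 = 1 + 3.5 + 8 + 10 + 11.5 = 34.
Step 3: U_X = R1 - n1(n1+1)/2 = 34 - 5*6/2 = 34 - 15 = 19.
       U_Y = n1*n2 - U_X = 40 - 19 = 21.
Step 4: Ties are present, so use the tie-corrected normal approximation (with continuity correction) for the p-value.
Step 5: p-value = 0.941492; compare to alpha = 0.1. fail to reject H0.

U_X = 19, p = 0.941492, fail to reject H0 at alpha = 0.1.


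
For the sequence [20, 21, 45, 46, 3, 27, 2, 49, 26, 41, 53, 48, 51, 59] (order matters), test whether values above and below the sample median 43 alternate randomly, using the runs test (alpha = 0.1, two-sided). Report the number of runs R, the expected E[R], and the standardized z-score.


Step 1: Compute median = 43; label A = above, B = below.
Labels in order: BBAABBBABBAAAA  (n_A = 7, n_B = 7)
Step 2: Count runs R = 6.
Step 3: Under H0 (random ordering), E[R] = 2*n_A*n_B/(n_A+n_B) + 1 = 2*7*7/14 + 1 = 8.0000.
        Var[R] = 2*n_A*n_B*(2*n_A*n_B - n_A - n_B) / ((n_A+n_B)^2 * (n_A+n_B-1)) = 8232/2548 = 3.2308.
        SD[R] = 1.7974.
Step 4: Continuity-corrected z = (R + 0.5 - E[R]) / SD[R] = (6 + 0.5 - 8.0000) / 1.7974 = -0.8345.
Step 5: Two-sided p-value via normal approximation = 2*(1 - Phi(|z|)) = 0.403986.
Step 6: alpha = 0.1. fail to reject H0.

R = 6, z = -0.8345, p = 0.403986, fail to reject H0.


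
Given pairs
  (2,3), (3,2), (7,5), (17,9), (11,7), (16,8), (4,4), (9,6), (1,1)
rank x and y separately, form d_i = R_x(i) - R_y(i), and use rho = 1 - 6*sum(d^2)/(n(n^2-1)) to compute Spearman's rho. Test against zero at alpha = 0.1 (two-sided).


Step 1: Rank x and y separately (midranks; no ties here).
rank(x): 2->2, 3->3, 7->5, 17->9, 11->7, 16->8, 4->4, 9->6, 1->1
rank(y): 3->3, 2->2, 5->5, 9->9, 7->7, 8->8, 4->4, 6->6, 1->1
Step 2: d_i = R_x(i) - R_y(i); compute d_i^2.
  (2-3)^2=1, (3-2)^2=1, (5-5)^2=0, (9-9)^2=0, (7-7)^2=0, (8-8)^2=0, (4-4)^2=0, (6-6)^2=0, (1-1)^2=0
sum(d^2) = 2.
Step 3: rho = 1 - 6*2 / (9*(9^2 - 1)) = 1 - 12/720 = 0.983333.
Step 4: Under H0, t = rho * sqrt((n-2)/(1-rho^2)) = 14.3096 ~ t(7).
Step 5: Two-sided p-value from the t-distribution with 7 df = 0.000002.
Step 6: alpha = 0.1. reject H0.

rho = 0.9833, p = 0.000002, reject H0 at alpha = 0.1.


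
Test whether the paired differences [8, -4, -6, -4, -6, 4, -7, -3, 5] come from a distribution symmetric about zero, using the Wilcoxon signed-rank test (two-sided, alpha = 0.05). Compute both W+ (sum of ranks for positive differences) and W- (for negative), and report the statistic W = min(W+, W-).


Step 1: Drop any zero differences (none here) and take |d_i|.
|d| = [8, 4, 6, 4, 6, 4, 7, 3, 5]
Step 2: Midrank |d_i| (ties get averaged ranks).
ranks: |8|->9, |4|->3, |6|->6.5, |4|->3, |6|->6.5, |4|->3, |7|->8, |3|->1, |5|->5
Step 3: Attach original signs; sum ranks with positive sign and with negative sign.
W+ = 9 + 3 + 5 = 17
W- = 3 + 6.5 + 3 + 6.5 + 8 + 1 = 28
(Check: W+ + W- = 45 should equal n(n+1)/2 = 45.)
Step 4: Test statistic W = min(W+, W-) = 17.
Step 5: Ties in |d|, so use the tie-corrected normal approximation.
        E[W] = n(n+1)/4 = 9*10/4 = 22.5.
        Tie groups: |d|=4 (t=3), |d|=6 (t=2); sum(t^3 - t) = 30.
        Var[W] = n(n+1)(2n+1)/24 - sum(t^3-t)/48 = 1710/24 - 30/48 = 70.625.
        z = (W - E[W]) / sqrt(Var[W]) = (17 - 22.5) / 8.4039 = -0.6545.
        Two-sided p = 2*Phi(z) = 0.512815.
Step 6: alpha = 0.05. fail to reject H0.

W+ = 17, W- = 28, W = min = 17, p = 0.512815, fail to reject H0.


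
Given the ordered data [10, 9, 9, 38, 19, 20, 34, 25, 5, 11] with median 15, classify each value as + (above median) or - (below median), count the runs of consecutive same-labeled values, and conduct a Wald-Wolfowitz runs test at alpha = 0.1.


Step 1: Compute median = 15; label A = above, B = below.
Labels in order: BBBAAAAABB  (n_A = 5, n_B = 5)
Step 2: Count runs R = 3.
Step 3: Under H0 (random ordering), E[R] = 2*n_A*n_B/(n_A+n_B) + 1 = 2*5*5/10 + 1 = 6.0000.
        Var[R] = 2*n_A*n_B*(2*n_A*n_B - n_A - n_B) / ((n_A+n_B)^2 * (n_A+n_B-1)) = 2000/900 = 2.2222.
        SD[R] = 1.4907.
Step 4: Continuity-corrected z = (R + 0.5 - E[R]) / SD[R] = (3 + 0.5 - 6.0000) / 1.4907 = -1.6771.
Step 5: Two-sided p-value via normal approximation = 2*(1 - Phi(|z|)) = 0.093533.
Step 6: alpha = 0.1. reject H0.

R = 3, z = -1.6771, p = 0.093533, reject H0.


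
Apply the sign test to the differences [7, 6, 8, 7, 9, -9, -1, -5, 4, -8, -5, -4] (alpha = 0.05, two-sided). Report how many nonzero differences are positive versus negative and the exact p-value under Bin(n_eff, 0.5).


Step 1: Discard zero differences. Original n = 12; n_eff = number of nonzero differences = 12.
Nonzero differences (with sign): +7, +6, +8, +7, +9, -9, -1, -5, +4, -8, -5, -4
Step 2: Count signs: positive = 6, negative = 6.
Step 3: Under H0: P(positive) = 0.5, so the number of positives S ~ Bin(12, 0.5).
Step 4: Two-sided exact p-value = sum of Bin(12,0.5) probabilities at or below the observed probability = 1.000000.
Step 5: alpha = 0.05. fail to reject H0.

n_eff = 12, pos = 6, neg = 6, p = 1.000000, fail to reject H0.


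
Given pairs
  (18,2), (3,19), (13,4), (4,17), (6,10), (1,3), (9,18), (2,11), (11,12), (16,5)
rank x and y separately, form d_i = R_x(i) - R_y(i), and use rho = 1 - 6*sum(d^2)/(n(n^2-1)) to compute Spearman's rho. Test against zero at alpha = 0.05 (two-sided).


Step 1: Rank x and y separately (midranks; no ties here).
rank(x): 18->10, 3->3, 13->8, 4->4, 6->5, 1->1, 9->6, 2->2, 11->7, 16->9
rank(y): 2->1, 19->10, 4->3, 17->8, 10->5, 3->2, 18->9, 11->6, 12->7, 5->4
Step 2: d_i = R_x(i) - R_y(i); compute d_i^2.
  (10-1)^2=81, (3-10)^2=49, (8-3)^2=25, (4-8)^2=16, (5-5)^2=0, (1-2)^2=1, (6-9)^2=9, (2-6)^2=16, (7-7)^2=0, (9-4)^2=25
sum(d^2) = 222.
Step 3: rho = 1 - 6*222 / (10*(10^2 - 1)) = 1 - 1332/990 = -0.345455.
Step 4: Under H0, t = rho * sqrt((n-2)/(1-rho^2)) = -1.0412 ~ t(8).
Step 5: Two-sided p-value from the t-distribution with 8 df = 0.328227.
Step 6: alpha = 0.05. fail to reject H0.

rho = -0.3455, p = 0.328227, fail to reject H0 at alpha = 0.05.


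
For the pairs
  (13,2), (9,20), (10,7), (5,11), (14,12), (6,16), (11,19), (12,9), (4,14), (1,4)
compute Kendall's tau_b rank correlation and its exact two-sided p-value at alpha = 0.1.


Step 1: Enumerate the 45 unordered pairs (i,j) with i<j and classify each by sign(x_j-x_i) * sign(y_j-y_i).
  (1,2):dx=-4,dy=+18->D; (1,3):dx=-3,dy=+5->D; (1,4):dx=-8,dy=+9->D; (1,5):dx=+1,dy=+10->C
  (1,6):dx=-7,dy=+14->D; (1,7):dx=-2,dy=+17->D; (1,8):dx=-1,dy=+7->D; (1,9):dx=-9,dy=+12->D
  (1,10):dx=-12,dy=+2->D; (2,3):dx=+1,dy=-13->D; (2,4):dx=-4,dy=-9->C; (2,5):dx=+5,dy=-8->D
  (2,6):dx=-3,dy=-4->C; (2,7):dx=+2,dy=-1->D; (2,8):dx=+3,dy=-11->D; (2,9):dx=-5,dy=-6->C
  (2,10):dx=-8,dy=-16->C; (3,4):dx=-5,dy=+4->D; (3,5):dx=+4,dy=+5->C; (3,6):dx=-4,dy=+9->D
  (3,7):dx=+1,dy=+12->C; (3,8):dx=+2,dy=+2->C; (3,9):dx=-6,dy=+7->D; (3,10):dx=-9,dy=-3->C
  (4,5):dx=+9,dy=+1->C; (4,6):dx=+1,dy=+5->C; (4,7):dx=+6,dy=+8->C; (4,8):dx=+7,dy=-2->D
  (4,9):dx=-1,dy=+3->D; (4,10):dx=-4,dy=-7->C; (5,6):dx=-8,dy=+4->D; (5,7):dx=-3,dy=+7->D
  (5,8):dx=-2,dy=-3->C; (5,9):dx=-10,dy=+2->D; (5,10):dx=-13,dy=-8->C; (6,7):dx=+5,dy=+3->C
  (6,8):dx=+6,dy=-7->D; (6,9):dx=-2,dy=-2->C; (6,10):dx=-5,dy=-12->C; (7,8):dx=+1,dy=-10->D
  (7,9):dx=-7,dy=-5->C; (7,10):dx=-10,dy=-15->C; (8,9):dx=-8,dy=+5->D; (8,10):dx=-11,dy=-5->C
  (9,10):dx=-3,dy=-10->C
Step 2: C = 22, D = 23, total pairs = 45.
Step 3: tau = (C - D)/(n(n-1)/2) = (22 - 23)/45 = -0.022222.
Step 4: Exact two-sided p-value (enumerate n! = 3628800 permutations of y under H0): p = 1.000000.
Step 5: alpha = 0.1. fail to reject H0.

tau_b = -0.0222 (C=22, D=23), p = 1.000000, fail to reject H0.


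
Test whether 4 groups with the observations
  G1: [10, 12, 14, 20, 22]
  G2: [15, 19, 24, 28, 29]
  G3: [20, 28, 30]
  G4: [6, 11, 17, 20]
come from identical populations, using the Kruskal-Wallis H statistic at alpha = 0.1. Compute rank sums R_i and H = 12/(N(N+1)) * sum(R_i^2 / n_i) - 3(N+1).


Step 1: Combine all N = 17 observations and assign midranks.
sorted (value, group, rank): (6,G4,1), (10,G1,2), (11,G4,3), (12,G1,4), (14,G1,5), (15,G2,6), (17,G4,7), (19,G2,8), (20,G1,10), (20,G3,10), (20,G4,10), (22,G1,12), (24,G2,13), (28,G2,14.5), (28,G3,14.5), (29,G2,16), (30,G3,17)
Step 2: Sum ranks within each group.
R_1 = 33 (n_1 = 5)
R_2 = 57.5 (n_2 = 5)
R_3 = 41.5 (n_3 = 3)
R_4 = 21 (n_4 = 4)
Step 3: H = 12/(N(N+1)) * sum(R_i^2/n_i) - 3(N+1)
     = 12/(17*18) * (33^2/5 + 57.5^2/5 + 41.5^2/3 + 21^2/4) - 3*18
     = 0.039216 * 1563.38 - 54
     = 7.309150.
Step 4: Ties present; correction factor C = 1 - 30/(17^3 - 17) = 0.993873. Corrected H = 7.309150 / 0.993873 = 7.354213.
Step 5: Under H0, H ~ chi^2(3); p-value = 0.061425.
Step 6: alpha = 0.1. reject H0.

H = 7.3542, df = 3, p = 0.061425, reject H0.


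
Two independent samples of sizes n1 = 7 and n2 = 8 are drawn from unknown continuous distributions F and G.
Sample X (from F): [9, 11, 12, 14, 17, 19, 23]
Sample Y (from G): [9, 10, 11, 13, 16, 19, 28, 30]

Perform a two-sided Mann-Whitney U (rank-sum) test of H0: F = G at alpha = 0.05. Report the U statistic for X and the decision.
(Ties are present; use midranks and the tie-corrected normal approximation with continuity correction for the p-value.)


Step 1: Combine and sort all 15 observations; assign midranks.
sorted (value, group): (9,X), (9,Y), (10,Y), (11,X), (11,Y), (12,X), (13,Y), (14,X), (16,Y), (17,X), (19,X), (19,Y), (23,X), (28,Y), (30,Y)
ranks: 9->1.5, 9->1.5, 10->3, 11->4.5, 11->4.5, 12->6, 13->7, 14->8, 16->9, 17->10, 19->11.5, 19->11.5, 23->13, 28->14, 30->15
Step 2: Rank sum for X: R1 = 1.5 + 4.5 + 6 + 8 + 10 + 11.5 + 13 = 54.5.
Step 3: U_X = R1 - n1(n1+1)/2 = 54.5 - 7*8/2 = 54.5 - 28 = 26.5.
       U_Y = n1*n2 - U_X = 56 - 26.5 = 29.5.
Step 4: Ties are present, so use the tie-corrected normal approximation (with continuity correction) for the p-value.
Step 5: p-value = 0.907622; compare to alpha = 0.05. fail to reject H0.

U_X = 26.5, p = 0.907622, fail to reject H0 at alpha = 0.05.
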